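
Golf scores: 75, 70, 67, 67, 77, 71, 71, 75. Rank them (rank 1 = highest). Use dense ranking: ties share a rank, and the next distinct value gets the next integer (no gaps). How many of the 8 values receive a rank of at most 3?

5

Sorted (descending): 77, 75, 75, 71, 71, 70, 67, 67
The 2 values of 75 share dense rank 2.
The 2 values of 71 share dense rank 3.
The 2 values of 67 share dense rank 5.
Remaining distinct values take the next consecutive integers.
Ranks ≤ 3: {1, 2, 2, 3, 3} → 5 values.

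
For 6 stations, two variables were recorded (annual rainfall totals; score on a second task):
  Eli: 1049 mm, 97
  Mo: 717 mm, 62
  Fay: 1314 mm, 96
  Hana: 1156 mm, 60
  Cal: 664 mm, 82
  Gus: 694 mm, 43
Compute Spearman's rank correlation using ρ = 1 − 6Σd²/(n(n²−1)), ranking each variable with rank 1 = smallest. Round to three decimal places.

0.314

Ranks of variable 1: 4, 3, 6, 5, 1, 2
Ranks of variable 2: 6, 3, 5, 2, 4, 1
d = r₁ − r₂: -2, 0, 1, 3, -3, 1
d²: 4, 0, 1, 9, 9, 1; Σd² = 24
ρ = 1 − 6·24/(6·35) = 1 − 144/210 = 0.314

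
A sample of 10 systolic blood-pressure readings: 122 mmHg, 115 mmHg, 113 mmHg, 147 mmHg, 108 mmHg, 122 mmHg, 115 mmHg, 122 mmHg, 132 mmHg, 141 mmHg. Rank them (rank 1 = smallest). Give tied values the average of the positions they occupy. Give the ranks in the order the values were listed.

Sorted (ascending): 108, 113, 115, 115, 122, 122, 122, 132, 141, 147
The 2 values of 115 occupy positions 3–4 → average rank (3+4)/2 = 3.5.
The 3 values of 122 occupy positions 5–7 → average rank 6.

6, 3.5, 2, 10, 1, 6, 3.5, 6, 8, 9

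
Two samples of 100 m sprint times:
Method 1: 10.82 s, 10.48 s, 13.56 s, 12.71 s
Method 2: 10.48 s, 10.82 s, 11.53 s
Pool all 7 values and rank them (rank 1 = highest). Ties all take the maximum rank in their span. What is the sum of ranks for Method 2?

Sorted (descending): 13.56, 12.71, 11.53, 10.82, 10.82, 10.48, 10.48
The 2 values of 10.82 occupy positions 4–5 → each gets rank 5.
The 2 values of 10.48 occupy positions 6–7 → each gets rank 7.
Method 2 values → pooled ranks: 10.48→7, 10.82→5, 11.53→3
Rank sum = 7 + 5 + 3 = 15

15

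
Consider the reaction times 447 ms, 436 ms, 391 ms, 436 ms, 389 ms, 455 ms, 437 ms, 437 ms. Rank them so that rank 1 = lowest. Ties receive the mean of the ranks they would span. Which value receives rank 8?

Sorted (ascending): 389, 391, 436, 436, 437, 437, 447, 455
The 2 values of 436 occupy positions 3–4 → average rank (3+4)/2 = 3.5.
The 2 values of 437 occupy positions 5–6 → average rank (5+6)/2 = 5.5.
Rank 8 → value 455.

455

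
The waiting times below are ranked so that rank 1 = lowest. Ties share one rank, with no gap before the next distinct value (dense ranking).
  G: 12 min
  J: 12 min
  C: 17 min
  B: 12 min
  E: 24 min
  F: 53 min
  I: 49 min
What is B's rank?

Sorted (ascending): 12, 12, 12, 17, 24, 49, 53
The 3 values of 12 share dense rank 1.
Remaining distinct values take the next consecutive integers.
B has value 12 min → rank 1.

1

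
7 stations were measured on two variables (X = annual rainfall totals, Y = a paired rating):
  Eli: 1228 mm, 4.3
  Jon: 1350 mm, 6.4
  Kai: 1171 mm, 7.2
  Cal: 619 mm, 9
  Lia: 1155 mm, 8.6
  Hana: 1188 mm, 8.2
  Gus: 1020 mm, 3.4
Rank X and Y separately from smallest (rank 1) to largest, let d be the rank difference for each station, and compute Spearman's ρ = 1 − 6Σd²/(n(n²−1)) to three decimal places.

Ranks of variable 1: 6, 7, 4, 1, 3, 5, 2
Ranks of variable 2: 2, 3, 4, 7, 6, 5, 1
d = r₁ − r₂: 4, 4, 0, -6, -3, 0, 1
d²: 16, 16, 0, 36, 9, 0, 1; Σd² = 78
ρ = 1 − 6·78/(7·48) = 1 − 468/336 = -0.393

-0.393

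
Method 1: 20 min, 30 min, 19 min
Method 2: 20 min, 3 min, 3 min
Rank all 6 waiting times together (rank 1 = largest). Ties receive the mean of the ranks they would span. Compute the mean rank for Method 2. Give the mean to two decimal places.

4.50

Sorted (descending): 30, 20, 20, 19, 3, 3
The 2 values of 20 occupy positions 2–3 → average rank (2+3)/2 = 2.5.
The 2 values of 3 occupy positions 5–6 → average rank (5+6)/2 = 5.5.
Method 2 values → pooled ranks: 20→2.5, 3→5.5, 3→5.5
Mean rank = (2.5 + 5.5 + 5.5) / 3 = 4.50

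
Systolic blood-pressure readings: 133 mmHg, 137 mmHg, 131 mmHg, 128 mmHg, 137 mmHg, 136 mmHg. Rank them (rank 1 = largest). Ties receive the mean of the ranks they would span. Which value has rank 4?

Sorted (descending): 137, 137, 136, 133, 131, 128
The 2 values of 137 occupy positions 1–2 → average rank (1+2)/2 = 1.5.
Rank 4 → value 133.

133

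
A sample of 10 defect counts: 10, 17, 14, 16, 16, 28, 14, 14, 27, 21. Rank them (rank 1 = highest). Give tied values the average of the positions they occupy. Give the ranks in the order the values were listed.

10, 4, 8, 5.5, 5.5, 1, 8, 8, 2, 3

Sorted (descending): 28, 27, 21, 17, 16, 16, 14, 14, 14, 10
The 2 values of 16 occupy positions 5–6 → average rank (5+6)/2 = 5.5.
The 3 values of 14 occupy positions 7–9 → average rank 8.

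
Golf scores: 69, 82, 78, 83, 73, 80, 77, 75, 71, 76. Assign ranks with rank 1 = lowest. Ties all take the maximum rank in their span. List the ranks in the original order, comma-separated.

1, 9, 7, 10, 3, 8, 6, 4, 2, 5

Sorted (ascending): 69, 71, 73, 75, 76, 77, 78, 80, 82, 83
No ties — each value takes its position as its rank.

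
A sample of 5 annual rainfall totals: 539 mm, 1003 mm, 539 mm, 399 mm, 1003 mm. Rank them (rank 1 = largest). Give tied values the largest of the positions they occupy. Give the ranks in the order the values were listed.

4, 2, 4, 5, 2

Sorted (descending): 1003, 1003, 539, 539, 399
The 2 values of 1003 occupy positions 1–2 → each gets rank 2.
The 2 values of 539 occupy positions 3–4 → each gets rank 4.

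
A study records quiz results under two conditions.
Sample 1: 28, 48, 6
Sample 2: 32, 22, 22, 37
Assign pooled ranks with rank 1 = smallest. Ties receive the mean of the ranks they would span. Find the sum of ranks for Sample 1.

Sorted (ascending): 6, 22, 22, 28, 32, 37, 48
The 2 values of 22 occupy positions 2–3 → average rank (2+3)/2 = 2.5.
Sample 1 values → pooled ranks: 28→4, 48→7, 6→1
Rank sum = 4 + 7 + 1 = 12

12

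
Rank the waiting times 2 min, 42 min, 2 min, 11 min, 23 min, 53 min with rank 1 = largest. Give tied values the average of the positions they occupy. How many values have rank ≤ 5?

4

Sorted (descending): 53, 42, 23, 11, 2, 2
The 2 values of 2 occupy positions 5–6 → average rank (5+6)/2 = 5.5.
Ranks ≤ 5: {1, 2, 3, 4} → 4 values.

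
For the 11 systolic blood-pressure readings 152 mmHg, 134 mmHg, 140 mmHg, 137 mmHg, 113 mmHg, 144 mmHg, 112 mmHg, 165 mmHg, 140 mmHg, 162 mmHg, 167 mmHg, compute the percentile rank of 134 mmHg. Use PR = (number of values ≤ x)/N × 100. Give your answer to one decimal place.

27.3

N = 11.
Strictly below 134: 2. Equal to 134: 1.
PR = 3/11 × 100 = 27.3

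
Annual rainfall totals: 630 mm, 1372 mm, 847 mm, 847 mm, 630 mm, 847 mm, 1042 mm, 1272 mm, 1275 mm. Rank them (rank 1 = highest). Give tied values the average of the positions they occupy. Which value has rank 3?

1272

Sorted (descending): 1372, 1275, 1272, 1042, 847, 847, 847, 630, 630
The 3 values of 847 occupy positions 5–7 → average rank 6.
The 2 values of 630 occupy positions 8–9 → average rank (8+9)/2 = 8.5.
Rank 3 → value 1272.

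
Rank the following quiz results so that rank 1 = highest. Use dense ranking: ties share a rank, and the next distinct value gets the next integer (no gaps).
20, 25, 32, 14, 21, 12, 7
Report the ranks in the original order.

4, 2, 1, 5, 3, 6, 7

Sorted (descending): 32, 25, 21, 20, 14, 12, 7
No ties — each value takes its position as its rank.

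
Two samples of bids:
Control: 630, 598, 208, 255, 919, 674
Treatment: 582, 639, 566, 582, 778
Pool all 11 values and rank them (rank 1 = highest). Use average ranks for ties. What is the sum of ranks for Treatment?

Sorted (descending): 919, 778, 674, 639, 630, 598, 582, 582, 566, 255, 208
The 2 values of 582 occupy positions 7–8 → average rank (7+8)/2 = 7.5.
Treatment values → pooled ranks: 582→7.5, 639→4, 566→9, 582→7.5, 778→2
Rank sum = 7.5 + 4 + 9 + 7.5 + 2 = 30

30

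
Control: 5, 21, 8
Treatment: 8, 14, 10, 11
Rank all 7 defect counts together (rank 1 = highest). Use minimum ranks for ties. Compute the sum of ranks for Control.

13

Sorted (descending): 21, 14, 11, 10, 8, 8, 5
The 2 values of 8 occupy positions 5–6 → each gets rank 5.
Control values → pooled ranks: 5→7, 21→1, 8→5
Rank sum = 7 + 1 + 5 = 13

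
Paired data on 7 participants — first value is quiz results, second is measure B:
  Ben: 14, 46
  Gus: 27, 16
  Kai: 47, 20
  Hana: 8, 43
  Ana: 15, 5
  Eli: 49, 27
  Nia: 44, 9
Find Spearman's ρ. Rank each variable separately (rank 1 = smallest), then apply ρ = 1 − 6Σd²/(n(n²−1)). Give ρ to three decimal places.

Ranks of variable 1: 2, 4, 6, 1, 3, 7, 5
Ranks of variable 2: 7, 3, 4, 6, 1, 5, 2
d = r₁ − r₂: -5, 1, 2, -5, 2, 2, 3
d²: 25, 1, 4, 25, 4, 4, 9; Σd² = 72
ρ = 1 − 6·72/(7·48) = 1 − 432/336 = -0.286

-0.286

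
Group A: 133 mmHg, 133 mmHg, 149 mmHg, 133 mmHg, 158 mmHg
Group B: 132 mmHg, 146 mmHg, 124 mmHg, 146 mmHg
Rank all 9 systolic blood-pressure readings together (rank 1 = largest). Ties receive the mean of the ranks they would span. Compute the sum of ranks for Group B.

24

Sorted (descending): 158, 149, 146, 146, 133, 133, 133, 132, 124
The 2 values of 146 occupy positions 3–4 → average rank (3+4)/2 = 3.5.
The 3 values of 133 occupy positions 5–7 → average rank 6.
Group B values → pooled ranks: 132→8, 146→3.5, 124→9, 146→3.5
Rank sum = 8 + 3.5 + 9 + 3.5 = 24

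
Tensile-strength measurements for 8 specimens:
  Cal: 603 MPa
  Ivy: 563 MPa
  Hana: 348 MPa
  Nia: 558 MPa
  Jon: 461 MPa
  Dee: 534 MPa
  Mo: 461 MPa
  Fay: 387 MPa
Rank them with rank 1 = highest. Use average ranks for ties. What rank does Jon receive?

Sorted (descending): 603, 563, 558, 534, 461, 461, 387, 348
The 2 values of 461 occupy positions 5–6 → average rank (5+6)/2 = 5.5.
Jon has value 461 MPa → rank 5.5.

5.5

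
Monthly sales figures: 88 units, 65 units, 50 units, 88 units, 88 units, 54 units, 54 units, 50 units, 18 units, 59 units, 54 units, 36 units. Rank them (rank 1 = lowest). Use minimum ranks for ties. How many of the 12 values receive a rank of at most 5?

7

Sorted (ascending): 18, 36, 50, 50, 54, 54, 54, 59, 65, 88, 88, 88
The 2 values of 50 occupy positions 3–4 → each gets rank 3.
The 3 values of 54 occupy positions 5–7 → each gets rank 5.
The 3 values of 88 occupy positions 10–12 → each gets rank 10.
Ranks ≤ 5: {1, 2, 3, 3, 5, 5, 5} → 7 values.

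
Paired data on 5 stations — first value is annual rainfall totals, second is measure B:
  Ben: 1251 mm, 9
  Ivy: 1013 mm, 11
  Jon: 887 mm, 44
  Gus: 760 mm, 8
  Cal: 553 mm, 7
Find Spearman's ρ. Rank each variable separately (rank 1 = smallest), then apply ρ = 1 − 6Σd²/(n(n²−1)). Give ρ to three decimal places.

0.600

Ranks of variable 1: 5, 4, 3, 2, 1
Ranks of variable 2: 3, 4, 5, 2, 1
d = r₁ − r₂: 2, 0, -2, 0, 0
d²: 4, 0, 4, 0, 0; Σd² = 8
ρ = 1 − 6·8/(5·24) = 1 − 48/120 = 0.600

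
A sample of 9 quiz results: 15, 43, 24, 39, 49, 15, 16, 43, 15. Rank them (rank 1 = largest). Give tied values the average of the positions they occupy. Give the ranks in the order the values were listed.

8, 2.5, 5, 4, 1, 8, 6, 2.5, 8

Sorted (descending): 49, 43, 43, 39, 24, 16, 15, 15, 15
The 2 values of 43 occupy positions 2–3 → average rank (2+3)/2 = 2.5.
The 3 values of 15 occupy positions 7–9 → average rank 8.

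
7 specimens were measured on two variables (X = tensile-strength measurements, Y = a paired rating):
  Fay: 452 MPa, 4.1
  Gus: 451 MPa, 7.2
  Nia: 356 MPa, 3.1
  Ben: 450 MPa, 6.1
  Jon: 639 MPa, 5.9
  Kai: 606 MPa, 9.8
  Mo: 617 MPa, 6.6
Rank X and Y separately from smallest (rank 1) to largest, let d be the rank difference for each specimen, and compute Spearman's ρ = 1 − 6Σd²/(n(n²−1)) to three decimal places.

0.321

Ranks of variable 1: 4, 3, 1, 2, 7, 5, 6
Ranks of variable 2: 2, 6, 1, 4, 3, 7, 5
d = r₁ − r₂: 2, -3, 0, -2, 4, -2, 1
d²: 4, 9, 0, 4, 16, 4, 1; Σd² = 38
ρ = 1 − 6·38/(7·48) = 1 − 228/336 = 0.321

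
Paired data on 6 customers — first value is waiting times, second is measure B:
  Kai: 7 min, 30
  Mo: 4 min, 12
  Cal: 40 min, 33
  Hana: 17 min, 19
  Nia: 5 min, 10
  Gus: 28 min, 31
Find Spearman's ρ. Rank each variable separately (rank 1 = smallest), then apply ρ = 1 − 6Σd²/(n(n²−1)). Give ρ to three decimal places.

Ranks of variable 1: 3, 1, 6, 4, 2, 5
Ranks of variable 2: 4, 2, 6, 3, 1, 5
d = r₁ − r₂: -1, -1, 0, 1, 1, 0
d²: 1, 1, 0, 1, 1, 0; Σd² = 4
ρ = 1 − 6·4/(6·35) = 1 − 24/210 = 0.886

0.886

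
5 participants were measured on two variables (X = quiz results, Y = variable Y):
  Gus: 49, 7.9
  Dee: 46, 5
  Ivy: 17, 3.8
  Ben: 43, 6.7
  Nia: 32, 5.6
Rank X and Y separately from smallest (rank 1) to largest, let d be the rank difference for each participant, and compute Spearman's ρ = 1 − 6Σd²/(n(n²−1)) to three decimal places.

0.700

Ranks of variable 1: 5, 4, 1, 3, 2
Ranks of variable 2: 5, 2, 1, 4, 3
d = r₁ − r₂: 0, 2, 0, -1, -1
d²: 0, 4, 0, 1, 1; Σd² = 6
ρ = 1 − 6·6/(5·24) = 1 − 36/120 = 0.700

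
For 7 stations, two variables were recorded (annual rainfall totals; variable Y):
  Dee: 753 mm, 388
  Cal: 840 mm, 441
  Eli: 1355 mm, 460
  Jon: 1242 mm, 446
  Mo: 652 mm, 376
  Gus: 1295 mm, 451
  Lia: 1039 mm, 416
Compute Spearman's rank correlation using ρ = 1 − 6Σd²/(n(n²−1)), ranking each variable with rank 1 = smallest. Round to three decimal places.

0.964

Ranks of variable 1: 2, 3, 7, 5, 1, 6, 4
Ranks of variable 2: 2, 4, 7, 5, 1, 6, 3
d = r₁ − r₂: 0, -1, 0, 0, 0, 0, 1
d²: 0, 1, 0, 0, 0, 0, 1; Σd² = 2
ρ = 1 − 6·2/(7·48) = 1 − 12/336 = 0.964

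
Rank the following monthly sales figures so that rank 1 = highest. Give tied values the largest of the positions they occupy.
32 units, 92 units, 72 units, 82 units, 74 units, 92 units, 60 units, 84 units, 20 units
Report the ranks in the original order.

Sorted (descending): 92, 92, 84, 82, 74, 72, 60, 32, 20
The 2 values of 92 occupy positions 1–2 → each gets rank 2.

8, 2, 6, 4, 5, 2, 7, 3, 9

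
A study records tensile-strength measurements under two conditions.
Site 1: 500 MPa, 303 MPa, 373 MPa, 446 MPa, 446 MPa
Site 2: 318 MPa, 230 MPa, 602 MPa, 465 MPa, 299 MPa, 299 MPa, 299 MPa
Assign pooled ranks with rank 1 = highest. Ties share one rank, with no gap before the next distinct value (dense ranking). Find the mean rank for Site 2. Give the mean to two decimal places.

6.14

Sorted (descending): 602, 500, 465, 446, 446, 373, 318, 303, 299, 299, 299, 230
The 2 values of 446 share dense rank 4.
The 3 values of 299 share dense rank 8.
Remaining distinct values take the next consecutive integers.
Site 2 values → pooled ranks: 318→6, 230→9, 602→1, 465→3, 299→8, 299→8, 299→8
Mean rank = (6 + 9 + 1 + 3 + 8 + 8 + 8) / 7 = 6.14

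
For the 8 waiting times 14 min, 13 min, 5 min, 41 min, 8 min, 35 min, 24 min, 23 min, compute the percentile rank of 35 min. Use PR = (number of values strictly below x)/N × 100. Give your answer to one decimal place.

N = 8.
Strictly below 35: 6. Equal to 35: 1.
PR = 6/8 × 100 = 75.0

75.0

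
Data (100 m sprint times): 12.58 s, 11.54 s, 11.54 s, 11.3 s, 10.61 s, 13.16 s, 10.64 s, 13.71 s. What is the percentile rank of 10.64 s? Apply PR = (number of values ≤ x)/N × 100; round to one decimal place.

N = 8.
Strictly below 10.64: 1. Equal to 10.64: 1.
PR = 2/8 × 100 = 25.0

25.0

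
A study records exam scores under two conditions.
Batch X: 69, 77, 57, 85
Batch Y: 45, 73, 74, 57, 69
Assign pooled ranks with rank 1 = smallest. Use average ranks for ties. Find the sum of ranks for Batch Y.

21

Sorted (ascending): 45, 57, 57, 69, 69, 73, 74, 77, 85
The 2 values of 57 occupy positions 2–3 → average rank (2+3)/2 = 2.5.
The 2 values of 69 occupy positions 4–5 → average rank (4+5)/2 = 4.5.
Batch Y values → pooled ranks: 45→1, 73→6, 74→7, 57→2.5, 69→4.5
Rank sum = 1 + 6 + 7 + 2.5 + 4.5 = 21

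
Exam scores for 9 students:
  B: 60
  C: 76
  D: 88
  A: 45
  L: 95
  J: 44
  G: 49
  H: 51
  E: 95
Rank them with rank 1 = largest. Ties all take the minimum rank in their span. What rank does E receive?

1

Sorted (descending): 95, 95, 88, 76, 60, 51, 49, 45, 44
The 2 values of 95 occupy positions 1–2 → each gets rank 1.
E has value 95 → rank 1.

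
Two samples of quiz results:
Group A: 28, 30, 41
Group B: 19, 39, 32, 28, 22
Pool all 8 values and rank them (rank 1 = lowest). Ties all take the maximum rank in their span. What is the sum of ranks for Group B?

Sorted (ascending): 19, 22, 28, 28, 30, 32, 39, 41
The 2 values of 28 occupy positions 3–4 → each gets rank 4.
Group B values → pooled ranks: 19→1, 39→7, 32→6, 28→4, 22→2
Rank sum = 1 + 7 + 6 + 4 + 2 = 20

20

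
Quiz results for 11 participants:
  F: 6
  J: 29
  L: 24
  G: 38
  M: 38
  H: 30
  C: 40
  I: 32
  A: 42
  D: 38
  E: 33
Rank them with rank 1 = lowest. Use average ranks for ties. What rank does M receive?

Sorted (ascending): 6, 24, 29, 30, 32, 33, 38, 38, 38, 40, 42
The 3 values of 38 occupy positions 7–9 → average rank 8.
M has value 38 → rank 8.

8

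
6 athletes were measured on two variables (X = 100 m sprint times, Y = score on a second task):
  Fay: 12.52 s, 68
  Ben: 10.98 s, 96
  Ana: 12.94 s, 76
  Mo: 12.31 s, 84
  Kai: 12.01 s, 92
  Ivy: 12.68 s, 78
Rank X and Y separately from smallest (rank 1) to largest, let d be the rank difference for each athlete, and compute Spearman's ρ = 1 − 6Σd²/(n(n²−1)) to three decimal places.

-0.829

Ranks of variable 1: 4, 1, 6, 3, 2, 5
Ranks of variable 2: 1, 6, 2, 4, 5, 3
d = r₁ − r₂: 3, -5, 4, -1, -3, 2
d²: 9, 25, 16, 1, 9, 4; Σd² = 64
ρ = 1 − 6·64/(6·35) = 1 − 384/210 = -0.829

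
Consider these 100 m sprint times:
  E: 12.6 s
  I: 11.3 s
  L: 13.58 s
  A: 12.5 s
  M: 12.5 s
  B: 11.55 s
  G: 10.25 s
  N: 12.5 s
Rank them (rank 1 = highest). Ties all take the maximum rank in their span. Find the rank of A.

Sorted (descending): 13.58, 12.6, 12.5, 12.5, 12.5, 11.55, 11.3, 10.25
The 3 values of 12.5 occupy positions 3–5 → each gets rank 5.
A has value 12.5 s → rank 5.

5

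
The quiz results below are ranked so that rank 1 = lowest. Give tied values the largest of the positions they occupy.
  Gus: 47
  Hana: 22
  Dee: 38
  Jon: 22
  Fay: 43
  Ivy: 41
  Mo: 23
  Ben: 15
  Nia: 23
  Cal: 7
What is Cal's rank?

Sorted (ascending): 7, 15, 22, 22, 23, 23, 38, 41, 43, 47
The 2 values of 22 occupy positions 3–4 → each gets rank 4.
The 2 values of 23 occupy positions 5–6 → each gets rank 6.
Cal has value 7 → rank 1.

1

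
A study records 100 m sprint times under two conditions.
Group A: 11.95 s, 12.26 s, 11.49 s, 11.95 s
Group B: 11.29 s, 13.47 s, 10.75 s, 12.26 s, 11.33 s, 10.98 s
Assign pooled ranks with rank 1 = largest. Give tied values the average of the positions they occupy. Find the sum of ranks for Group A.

17.5

Sorted (descending): 13.47, 12.26, 12.26, 11.95, 11.95, 11.49, 11.33, 11.29, 10.98, 10.75
The 2 values of 12.26 occupy positions 2–3 → average rank (2+3)/2 = 2.5.
The 2 values of 11.95 occupy positions 4–5 → average rank (4+5)/2 = 4.5.
Group A values → pooled ranks: 11.95→4.5, 12.26→2.5, 11.49→6, 11.95→4.5
Rank sum = 4.5 + 2.5 + 6 + 4.5 = 17.5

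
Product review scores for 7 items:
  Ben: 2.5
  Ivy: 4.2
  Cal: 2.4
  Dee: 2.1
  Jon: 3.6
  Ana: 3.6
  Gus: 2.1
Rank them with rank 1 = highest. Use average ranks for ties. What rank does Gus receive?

Sorted (descending): 4.2, 3.6, 3.6, 2.5, 2.4, 2.1, 2.1
The 2 values of 3.6 occupy positions 2–3 → average rank (2+3)/2 = 2.5.
The 2 values of 2.1 occupy positions 6–7 → average rank (6+7)/2 = 6.5.
Gus has value 2.1 → rank 6.5.

6.5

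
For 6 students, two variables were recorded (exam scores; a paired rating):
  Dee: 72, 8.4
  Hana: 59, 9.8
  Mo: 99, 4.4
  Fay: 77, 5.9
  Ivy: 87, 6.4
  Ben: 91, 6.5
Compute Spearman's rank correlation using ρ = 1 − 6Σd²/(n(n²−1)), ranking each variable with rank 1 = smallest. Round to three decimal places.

Ranks of variable 1: 2, 1, 6, 3, 4, 5
Ranks of variable 2: 5, 6, 1, 2, 3, 4
d = r₁ − r₂: -3, -5, 5, 1, 1, 1
d²: 9, 25, 25, 1, 1, 1; Σd² = 62
ρ = 1 − 6·62/(6·35) = 1 − 372/210 = -0.771

-0.771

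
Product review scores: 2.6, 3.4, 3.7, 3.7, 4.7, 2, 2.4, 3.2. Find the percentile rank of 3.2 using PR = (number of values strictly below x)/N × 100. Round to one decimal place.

N = 8.
Strictly below 3.2: 3. Equal to 3.2: 1.
PR = 3/8 × 100 = 37.5

37.5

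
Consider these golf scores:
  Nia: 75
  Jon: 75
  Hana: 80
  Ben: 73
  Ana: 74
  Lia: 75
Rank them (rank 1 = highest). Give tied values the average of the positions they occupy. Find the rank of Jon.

Sorted (descending): 80, 75, 75, 75, 74, 73
The 3 values of 75 occupy positions 2–4 → average rank 3.
Jon has value 75 → rank 3.

3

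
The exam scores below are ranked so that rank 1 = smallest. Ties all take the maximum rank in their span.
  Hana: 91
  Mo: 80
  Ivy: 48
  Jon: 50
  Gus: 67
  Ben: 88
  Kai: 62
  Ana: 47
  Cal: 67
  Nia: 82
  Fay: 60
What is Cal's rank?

Sorted (ascending): 47, 48, 50, 60, 62, 67, 67, 80, 82, 88, 91
The 2 values of 67 occupy positions 6–7 → each gets rank 7.
Cal has value 67 → rank 7.

7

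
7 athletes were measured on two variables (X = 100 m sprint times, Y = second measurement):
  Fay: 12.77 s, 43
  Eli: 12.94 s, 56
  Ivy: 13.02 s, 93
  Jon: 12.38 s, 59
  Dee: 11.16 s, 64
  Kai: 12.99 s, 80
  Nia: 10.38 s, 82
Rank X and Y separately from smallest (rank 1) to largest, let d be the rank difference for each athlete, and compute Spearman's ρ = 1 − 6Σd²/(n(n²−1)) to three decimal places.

Ranks of variable 1: 4, 5, 7, 3, 2, 6, 1
Ranks of variable 2: 1, 2, 7, 3, 4, 5, 6
d = r₁ − r₂: 3, 3, 0, 0, -2, 1, -5
d²: 9, 9, 0, 0, 4, 1, 25; Σd² = 48
ρ = 1 − 6·48/(7·48) = 1 − 288/336 = 0.143

0.143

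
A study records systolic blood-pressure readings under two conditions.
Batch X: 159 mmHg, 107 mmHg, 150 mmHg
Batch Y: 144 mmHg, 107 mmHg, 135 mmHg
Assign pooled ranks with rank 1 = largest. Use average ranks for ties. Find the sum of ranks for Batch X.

8.5

Sorted (descending): 159, 150, 144, 135, 107, 107
The 2 values of 107 occupy positions 5–6 → average rank (5+6)/2 = 5.5.
Batch X values → pooled ranks: 159→1, 107→5.5, 150→2
Rank sum = 1 + 5.5 + 2 = 8.5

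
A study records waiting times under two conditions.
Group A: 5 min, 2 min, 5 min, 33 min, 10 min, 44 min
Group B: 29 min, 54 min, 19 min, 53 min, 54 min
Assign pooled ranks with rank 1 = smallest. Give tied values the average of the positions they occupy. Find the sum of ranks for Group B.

41

Sorted (ascending): 2, 5, 5, 10, 19, 29, 33, 44, 53, 54, 54
The 2 values of 5 occupy positions 2–3 → average rank (2+3)/2 = 2.5.
The 2 values of 54 occupy positions 10–11 → average rank (10+11)/2 = 10.5.
Group B values → pooled ranks: 29→6, 54→10.5, 19→5, 53→9, 54→10.5
Rank sum = 6 + 10.5 + 5 + 9 + 10.5 = 41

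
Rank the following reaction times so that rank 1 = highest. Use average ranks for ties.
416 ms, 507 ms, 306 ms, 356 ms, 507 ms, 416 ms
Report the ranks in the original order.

Sorted (descending): 507, 507, 416, 416, 356, 306
The 2 values of 507 occupy positions 1–2 → average rank (1+2)/2 = 1.5.
The 2 values of 416 occupy positions 3–4 → average rank (3+4)/2 = 3.5.

3.5, 1.5, 6, 5, 1.5, 3.5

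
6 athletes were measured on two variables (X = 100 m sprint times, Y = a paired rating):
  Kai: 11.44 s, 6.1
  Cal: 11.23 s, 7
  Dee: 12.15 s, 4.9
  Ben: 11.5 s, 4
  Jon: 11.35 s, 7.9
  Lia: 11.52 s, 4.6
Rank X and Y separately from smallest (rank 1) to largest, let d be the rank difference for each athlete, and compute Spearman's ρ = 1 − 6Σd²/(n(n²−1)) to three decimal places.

-0.714

Ranks of variable 1: 3, 1, 6, 4, 2, 5
Ranks of variable 2: 4, 5, 3, 1, 6, 2
d = r₁ − r₂: -1, -4, 3, 3, -4, 3
d²: 1, 16, 9, 9, 16, 9; Σd² = 60
ρ = 1 − 6·60/(6·35) = 1 − 360/210 = -0.714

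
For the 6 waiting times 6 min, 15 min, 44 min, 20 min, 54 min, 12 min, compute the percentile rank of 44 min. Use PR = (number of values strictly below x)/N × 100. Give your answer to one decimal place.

N = 6.
Strictly below 44: 4. Equal to 44: 1.
PR = 4/6 × 100 = 66.7

66.7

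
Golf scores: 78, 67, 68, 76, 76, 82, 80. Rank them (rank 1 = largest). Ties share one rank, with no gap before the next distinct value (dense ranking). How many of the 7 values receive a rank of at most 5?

Sorted (descending): 82, 80, 78, 76, 76, 68, 67
The 2 values of 76 share dense rank 4.
Remaining distinct values take the next consecutive integers.
Ranks ≤ 5: {1, 2, 3, 4, 4, 5} → 6 values.

6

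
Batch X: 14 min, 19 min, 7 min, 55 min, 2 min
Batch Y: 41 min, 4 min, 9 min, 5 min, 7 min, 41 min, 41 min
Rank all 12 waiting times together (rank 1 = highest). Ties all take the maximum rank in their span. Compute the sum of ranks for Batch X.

33

Sorted (descending): 55, 41, 41, 41, 19, 14, 9, 7, 7, 5, 4, 2
The 3 values of 41 occupy positions 2–4 → each gets rank 4.
The 2 values of 7 occupy positions 8–9 → each gets rank 9.
Batch X values → pooled ranks: 14→6, 19→5, 7→9, 55→1, 2→12
Rank sum = 6 + 5 + 9 + 1 + 12 = 33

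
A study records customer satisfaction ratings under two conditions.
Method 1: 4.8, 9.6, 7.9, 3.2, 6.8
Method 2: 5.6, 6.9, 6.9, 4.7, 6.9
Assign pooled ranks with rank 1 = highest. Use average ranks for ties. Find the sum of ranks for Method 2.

Sorted (descending): 9.6, 7.9, 6.9, 6.9, 6.9, 6.8, 5.6, 4.8, 4.7, 3.2
The 3 values of 6.9 occupy positions 3–5 → average rank 4.
Method 2 values → pooled ranks: 5.6→7, 6.9→4, 6.9→4, 4.7→9, 6.9→4
Rank sum = 7 + 4 + 4 + 9 + 4 = 28

28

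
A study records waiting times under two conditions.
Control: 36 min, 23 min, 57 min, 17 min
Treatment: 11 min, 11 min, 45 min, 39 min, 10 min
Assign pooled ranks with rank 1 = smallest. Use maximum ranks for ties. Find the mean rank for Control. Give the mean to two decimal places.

Sorted (ascending): 10, 11, 11, 17, 23, 36, 39, 45, 57
The 2 values of 11 occupy positions 2–3 → each gets rank 3.
Control values → pooled ranks: 36→6, 23→5, 57→9, 17→4
Mean rank = (6 + 5 + 9 + 4) / 4 = 6.00

6.00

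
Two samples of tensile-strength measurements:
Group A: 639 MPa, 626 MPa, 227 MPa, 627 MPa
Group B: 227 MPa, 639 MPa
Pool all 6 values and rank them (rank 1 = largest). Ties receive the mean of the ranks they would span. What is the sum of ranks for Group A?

Sorted (descending): 639, 639, 627, 626, 227, 227
The 2 values of 639 occupy positions 1–2 → average rank (1+2)/2 = 1.5.
The 2 values of 227 occupy positions 5–6 → average rank (5+6)/2 = 5.5.
Group A values → pooled ranks: 639→1.5, 626→4, 227→5.5, 627→3
Rank sum = 1.5 + 4 + 5.5 + 3 = 14

14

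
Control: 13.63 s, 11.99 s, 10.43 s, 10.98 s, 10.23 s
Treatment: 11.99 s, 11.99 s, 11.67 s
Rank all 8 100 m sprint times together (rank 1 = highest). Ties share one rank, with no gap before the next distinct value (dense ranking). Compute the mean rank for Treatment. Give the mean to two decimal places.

Sorted (descending): 13.63, 11.99, 11.99, 11.99, 11.67, 10.98, 10.43, 10.23
The 3 values of 11.99 share dense rank 2.
Remaining distinct values take the next consecutive integers.
Treatment values → pooled ranks: 11.99→2, 11.99→2, 11.67→3
Mean rank = (2 + 2 + 3) / 3 = 2.33

2.33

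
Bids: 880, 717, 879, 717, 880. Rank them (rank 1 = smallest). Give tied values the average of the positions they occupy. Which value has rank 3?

879

Sorted (ascending): 717, 717, 879, 880, 880
The 2 values of 717 occupy positions 1–2 → average rank (1+2)/2 = 1.5.
The 2 values of 880 occupy positions 4–5 → average rank (4+5)/2 = 4.5.
Rank 3 → value 879.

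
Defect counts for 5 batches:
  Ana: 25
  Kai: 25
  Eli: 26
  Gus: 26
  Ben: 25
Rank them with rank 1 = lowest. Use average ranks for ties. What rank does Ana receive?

Sorted (ascending): 25, 25, 25, 26, 26
The 3 values of 25 occupy positions 1–3 → average rank 2.
The 2 values of 26 occupy positions 4–5 → average rank (4+5)/2 = 4.5.
Ana has value 25 → rank 2.

2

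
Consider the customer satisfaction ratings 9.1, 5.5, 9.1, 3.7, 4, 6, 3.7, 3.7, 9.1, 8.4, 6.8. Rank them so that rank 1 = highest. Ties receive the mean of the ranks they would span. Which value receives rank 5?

Sorted (descending): 9.1, 9.1, 9.1, 8.4, 6.8, 6, 5.5, 4, 3.7, 3.7, 3.7
The 3 values of 9.1 occupy positions 1–3 → average rank 2.
The 3 values of 3.7 occupy positions 9–11 → average rank 10.
Rank 5 → value 6.8.

6.8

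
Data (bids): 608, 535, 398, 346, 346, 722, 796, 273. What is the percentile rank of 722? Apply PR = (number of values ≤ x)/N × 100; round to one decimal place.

87.5

N = 8.
Strictly below 722: 6. Equal to 722: 1.
PR = 7/8 × 100 = 87.5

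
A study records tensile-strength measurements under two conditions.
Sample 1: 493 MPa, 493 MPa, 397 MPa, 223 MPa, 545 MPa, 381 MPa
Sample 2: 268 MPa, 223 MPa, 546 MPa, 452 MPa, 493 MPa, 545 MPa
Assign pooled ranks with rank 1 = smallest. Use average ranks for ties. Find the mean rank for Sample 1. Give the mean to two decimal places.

6.17

Sorted (ascending): 223, 223, 268, 381, 397, 452, 493, 493, 493, 545, 545, 546
The 2 values of 223 occupy positions 1–2 → average rank (1+2)/2 = 1.5.
The 3 values of 493 occupy positions 7–9 → average rank 8.
The 2 values of 545 occupy positions 10–11 → average rank (10+11)/2 = 10.5.
Sample 1 values → pooled ranks: 493→8, 493→8, 397→5, 223→1.5, 545→10.5, 381→4
Mean rank = (8 + 8 + 5 + 1.5 + 10.5 + 4) / 6 = 6.17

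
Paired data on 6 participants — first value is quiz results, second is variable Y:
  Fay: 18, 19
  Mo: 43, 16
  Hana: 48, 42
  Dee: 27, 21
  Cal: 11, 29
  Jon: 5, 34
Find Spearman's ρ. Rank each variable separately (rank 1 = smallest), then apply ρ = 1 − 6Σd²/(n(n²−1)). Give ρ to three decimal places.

Ranks of variable 1: 3, 5, 6, 4, 2, 1
Ranks of variable 2: 2, 1, 6, 3, 4, 5
d = r₁ − r₂: 1, 4, 0, 1, -2, -4
d²: 1, 16, 0, 1, 4, 16; Σd² = 38
ρ = 1 − 6·38/(6·35) = 1 − 228/210 = -0.086

-0.086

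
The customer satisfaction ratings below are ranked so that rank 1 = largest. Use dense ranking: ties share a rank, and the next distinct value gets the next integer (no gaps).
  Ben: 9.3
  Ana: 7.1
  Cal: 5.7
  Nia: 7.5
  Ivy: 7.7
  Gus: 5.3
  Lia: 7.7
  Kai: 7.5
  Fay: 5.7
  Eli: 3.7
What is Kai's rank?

Sorted (descending): 9.3, 7.7, 7.7, 7.5, 7.5, 7.1, 5.7, 5.7, 5.3, 3.7
The 2 values of 7.7 share dense rank 2.
The 2 values of 7.5 share dense rank 3.
The 2 values of 5.7 share dense rank 5.
Remaining distinct values take the next consecutive integers.
Kai has value 7.5 → rank 3.

3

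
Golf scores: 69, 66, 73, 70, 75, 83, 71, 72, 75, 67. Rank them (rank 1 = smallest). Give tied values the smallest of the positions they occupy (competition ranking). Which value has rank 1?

66

Sorted (ascending): 66, 67, 69, 70, 71, 72, 73, 75, 75, 83
The 2 values of 75 occupy positions 8–9 → each gets rank 8.
Rank 1 → value 66.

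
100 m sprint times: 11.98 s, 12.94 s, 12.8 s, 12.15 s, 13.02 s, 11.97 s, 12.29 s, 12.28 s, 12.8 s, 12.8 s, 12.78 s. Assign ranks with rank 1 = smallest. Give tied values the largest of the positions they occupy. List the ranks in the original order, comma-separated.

Sorted (ascending): 11.97, 11.98, 12.15, 12.28, 12.29, 12.78, 12.8, 12.8, 12.8, 12.94, 13.02
The 3 values of 12.8 occupy positions 7–9 → each gets rank 9.

2, 10, 9, 3, 11, 1, 5, 4, 9, 9, 6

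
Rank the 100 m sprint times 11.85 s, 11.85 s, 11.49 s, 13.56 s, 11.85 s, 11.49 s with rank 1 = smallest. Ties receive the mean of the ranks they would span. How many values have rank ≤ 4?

5

Sorted (ascending): 11.49, 11.49, 11.85, 11.85, 11.85, 13.56
The 2 values of 11.49 occupy positions 1–2 → average rank (1+2)/2 = 1.5.
The 3 values of 11.85 occupy positions 3–5 → average rank 4.
Ranks ≤ 4: {1.5, 1.5, 4, 4, 4} → 5 values.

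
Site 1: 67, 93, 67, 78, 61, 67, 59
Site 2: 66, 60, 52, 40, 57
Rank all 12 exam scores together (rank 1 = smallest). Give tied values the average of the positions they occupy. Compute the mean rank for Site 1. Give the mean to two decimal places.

Sorted (ascending): 40, 52, 57, 59, 60, 61, 66, 67, 67, 67, 78, 93
The 3 values of 67 occupy positions 8–10 → average rank 9.
Site 1 values → pooled ranks: 67→9, 93→12, 67→9, 78→11, 61→6, 67→9, 59→4
Mean rank = (9 + 12 + 9 + 11 + 6 + 9 + 4) / 7 = 8.57

8.57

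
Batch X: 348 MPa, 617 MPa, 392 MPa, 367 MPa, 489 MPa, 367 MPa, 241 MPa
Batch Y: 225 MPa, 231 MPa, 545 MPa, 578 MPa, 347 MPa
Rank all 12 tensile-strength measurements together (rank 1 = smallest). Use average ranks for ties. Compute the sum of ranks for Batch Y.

28

Sorted (ascending): 225, 231, 241, 347, 348, 367, 367, 392, 489, 545, 578, 617
The 2 values of 367 occupy positions 6–7 → average rank (6+7)/2 = 6.5.
Batch Y values → pooled ranks: 225→1, 231→2, 545→10, 578→11, 347→4
Rank sum = 1 + 2 + 10 + 11 + 4 = 28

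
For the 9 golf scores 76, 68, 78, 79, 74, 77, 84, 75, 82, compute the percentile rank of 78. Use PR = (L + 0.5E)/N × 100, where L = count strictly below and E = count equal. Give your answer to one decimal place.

N = 9.
Strictly below 78: 5. Equal to 78: 1.
PR = (5 + 0.5·1)/9 × 100 = 61.1

61.1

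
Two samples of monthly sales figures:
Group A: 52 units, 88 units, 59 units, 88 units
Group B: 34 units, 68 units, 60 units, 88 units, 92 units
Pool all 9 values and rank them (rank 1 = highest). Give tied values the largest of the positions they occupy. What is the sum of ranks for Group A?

Sorted (descending): 92, 88, 88, 88, 68, 60, 59, 52, 34
The 3 values of 88 occupy positions 2–4 → each gets rank 4.
Group A values → pooled ranks: 52→8, 88→4, 59→7, 88→4
Rank sum = 8 + 4 + 7 + 4 = 23

23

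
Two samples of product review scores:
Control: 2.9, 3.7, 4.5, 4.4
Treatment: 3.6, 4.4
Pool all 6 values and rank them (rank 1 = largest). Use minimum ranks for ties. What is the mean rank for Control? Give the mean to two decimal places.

Sorted (descending): 4.5, 4.4, 4.4, 3.7, 3.6, 2.9
The 2 values of 4.4 occupy positions 2–3 → each gets rank 2.
Control values → pooled ranks: 2.9→6, 3.7→4, 4.5→1, 4.4→2
Mean rank = (6 + 4 + 1 + 2) / 4 = 3.25

3.25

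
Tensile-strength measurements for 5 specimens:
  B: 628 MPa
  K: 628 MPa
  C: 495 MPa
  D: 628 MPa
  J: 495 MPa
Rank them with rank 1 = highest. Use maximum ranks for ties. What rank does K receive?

3

Sorted (descending): 628, 628, 628, 495, 495
The 3 values of 628 occupy positions 1–3 → each gets rank 3.
The 2 values of 495 occupy positions 4–5 → each gets rank 5.
K has value 628 MPa → rank 3.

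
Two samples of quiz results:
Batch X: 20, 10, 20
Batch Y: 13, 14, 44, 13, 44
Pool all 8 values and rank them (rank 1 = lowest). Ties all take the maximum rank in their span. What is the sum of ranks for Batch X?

Sorted (ascending): 10, 13, 13, 14, 20, 20, 44, 44
The 2 values of 13 occupy positions 2–3 → each gets rank 3.
The 2 values of 20 occupy positions 5–6 → each gets rank 6.
The 2 values of 44 occupy positions 7–8 → each gets rank 8.
Batch X values → pooled ranks: 20→6, 10→1, 20→6
Rank sum = 6 + 1 + 6 = 13

13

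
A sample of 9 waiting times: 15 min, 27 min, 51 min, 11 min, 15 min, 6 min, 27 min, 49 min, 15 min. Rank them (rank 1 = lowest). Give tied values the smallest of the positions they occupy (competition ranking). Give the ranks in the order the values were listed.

3, 6, 9, 2, 3, 1, 6, 8, 3

Sorted (ascending): 6, 11, 15, 15, 15, 27, 27, 49, 51
The 3 values of 15 occupy positions 3–5 → each gets rank 3.
The 2 values of 27 occupy positions 6–7 → each gets rank 6.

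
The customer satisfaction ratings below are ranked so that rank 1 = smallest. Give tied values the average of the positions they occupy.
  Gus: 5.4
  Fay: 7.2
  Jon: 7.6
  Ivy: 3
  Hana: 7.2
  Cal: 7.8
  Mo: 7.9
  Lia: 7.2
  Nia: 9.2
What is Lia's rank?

4

Sorted (ascending): 3, 5.4, 7.2, 7.2, 7.2, 7.6, 7.8, 7.9, 9.2
The 3 values of 7.2 occupy positions 3–5 → average rank 4.
Lia has value 7.2 → rank 4.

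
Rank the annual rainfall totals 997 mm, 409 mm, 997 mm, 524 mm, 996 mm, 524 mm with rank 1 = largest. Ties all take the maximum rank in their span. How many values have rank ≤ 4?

Sorted (descending): 997, 997, 996, 524, 524, 409
The 2 values of 997 occupy positions 1–2 → each gets rank 2.
The 2 values of 524 occupy positions 4–5 → each gets rank 5.
Ranks ≤ 4: {2, 2, 3} → 3 values.

3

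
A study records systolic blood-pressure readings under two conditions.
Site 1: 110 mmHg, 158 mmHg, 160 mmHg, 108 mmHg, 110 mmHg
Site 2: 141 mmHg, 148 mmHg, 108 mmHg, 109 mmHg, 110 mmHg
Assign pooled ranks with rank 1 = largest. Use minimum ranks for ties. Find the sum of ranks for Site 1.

22

Sorted (descending): 160, 158, 148, 141, 110, 110, 110, 109, 108, 108
The 3 values of 110 occupy positions 5–7 → each gets rank 5.
The 2 values of 108 occupy positions 9–10 → each gets rank 9.
Site 1 values → pooled ranks: 110→5, 158→2, 160→1, 108→9, 110→5
Rank sum = 5 + 2 + 1 + 9 + 5 = 22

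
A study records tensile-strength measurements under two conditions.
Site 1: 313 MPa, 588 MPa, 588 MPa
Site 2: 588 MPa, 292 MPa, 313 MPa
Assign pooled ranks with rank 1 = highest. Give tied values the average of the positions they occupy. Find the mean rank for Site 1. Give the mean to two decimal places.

Sorted (descending): 588, 588, 588, 313, 313, 292
The 3 values of 588 occupy positions 1–3 → average rank 2.
The 2 values of 313 occupy positions 4–5 → average rank (4+5)/2 = 4.5.
Site 1 values → pooled ranks: 313→4.5, 588→2, 588→2
Mean rank = (4.5 + 2 + 2) / 3 = 2.83

2.83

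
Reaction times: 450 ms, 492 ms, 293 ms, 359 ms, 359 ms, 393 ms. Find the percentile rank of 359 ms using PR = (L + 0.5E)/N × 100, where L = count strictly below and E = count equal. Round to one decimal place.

33.3

N = 6.
Strictly below 359: 1. Equal to 359: 2.
PR = (1 + 0.5·2)/6 × 100 = 33.3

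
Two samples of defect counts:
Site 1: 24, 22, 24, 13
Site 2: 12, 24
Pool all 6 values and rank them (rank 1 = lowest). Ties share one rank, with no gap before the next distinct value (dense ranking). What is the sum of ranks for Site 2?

5

Sorted (ascending): 12, 13, 22, 24, 24, 24
The 3 values of 24 share dense rank 4.
Remaining distinct values take the next consecutive integers.
Site 2 values → pooled ranks: 12→1, 24→4
Rank sum = 1 + 4 = 5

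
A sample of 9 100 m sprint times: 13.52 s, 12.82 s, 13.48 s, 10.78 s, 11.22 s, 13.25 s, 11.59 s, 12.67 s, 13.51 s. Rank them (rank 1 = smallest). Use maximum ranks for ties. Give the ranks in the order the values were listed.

Sorted (ascending): 10.78, 11.22, 11.59, 12.67, 12.82, 13.25, 13.48, 13.51, 13.52
No ties — each value takes its position as its rank.

9, 5, 7, 1, 2, 6, 3, 4, 8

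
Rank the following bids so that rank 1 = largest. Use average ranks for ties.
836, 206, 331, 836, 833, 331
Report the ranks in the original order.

Sorted (descending): 836, 836, 833, 331, 331, 206
The 2 values of 836 occupy positions 1–2 → average rank (1+2)/2 = 1.5.
The 2 values of 331 occupy positions 4–5 → average rank (4+5)/2 = 4.5.

1.5, 6, 4.5, 1.5, 3, 4.5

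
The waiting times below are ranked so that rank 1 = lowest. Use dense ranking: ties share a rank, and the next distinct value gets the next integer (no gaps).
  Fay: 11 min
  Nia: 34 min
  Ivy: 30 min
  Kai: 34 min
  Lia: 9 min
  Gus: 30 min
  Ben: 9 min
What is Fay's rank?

2

Sorted (ascending): 9, 9, 11, 30, 30, 34, 34
The 2 values of 9 share dense rank 1.
The 2 values of 30 share dense rank 3.
The 2 values of 34 share dense rank 4.
Remaining distinct values take the next consecutive integers.
Fay has value 11 min → rank 2.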